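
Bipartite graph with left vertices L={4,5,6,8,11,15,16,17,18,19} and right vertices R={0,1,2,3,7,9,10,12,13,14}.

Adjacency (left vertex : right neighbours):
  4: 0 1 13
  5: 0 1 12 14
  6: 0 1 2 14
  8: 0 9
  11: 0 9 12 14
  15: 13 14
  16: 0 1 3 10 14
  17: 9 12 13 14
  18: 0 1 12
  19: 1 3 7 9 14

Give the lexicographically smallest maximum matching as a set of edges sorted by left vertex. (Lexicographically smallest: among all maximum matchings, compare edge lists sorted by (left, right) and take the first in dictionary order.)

|M| = 9 (so the lex-smallest maximum matching has 9 edges)
process left vertices in ascending order; for each, take the smallest-labelled available neighbour that still permits 9 edges overall, or leave it unmatched if none does
lex-smallest matching: {4-0, 5-1, 6-2, 8-9, 11-12, 15-13, 16-3, 17-14, 19-7}

Lex-smallest maximum matching: {(4,0), (5,1), (6,2), (8,9), (11,12), (15,13), (16,3), (17,14), (19,7)}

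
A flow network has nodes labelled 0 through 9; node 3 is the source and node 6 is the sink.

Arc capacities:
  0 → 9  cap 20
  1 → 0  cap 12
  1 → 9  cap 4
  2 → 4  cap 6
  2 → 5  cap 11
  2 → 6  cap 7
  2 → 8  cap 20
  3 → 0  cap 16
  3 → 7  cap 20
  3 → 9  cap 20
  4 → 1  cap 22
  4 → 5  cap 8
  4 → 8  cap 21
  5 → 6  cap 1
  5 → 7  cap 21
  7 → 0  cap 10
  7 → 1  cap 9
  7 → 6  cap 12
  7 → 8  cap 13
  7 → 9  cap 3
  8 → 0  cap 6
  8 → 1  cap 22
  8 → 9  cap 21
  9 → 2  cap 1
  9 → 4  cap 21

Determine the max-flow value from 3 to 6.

Maximum flow value: 14

augment #1: 3→7→6 bottleneck 12, total now 12
augment #2: 3→9→2→6 bottleneck 1, total now 13
augment #3: 3→9→4→5→6 bottleneck 1, total now 14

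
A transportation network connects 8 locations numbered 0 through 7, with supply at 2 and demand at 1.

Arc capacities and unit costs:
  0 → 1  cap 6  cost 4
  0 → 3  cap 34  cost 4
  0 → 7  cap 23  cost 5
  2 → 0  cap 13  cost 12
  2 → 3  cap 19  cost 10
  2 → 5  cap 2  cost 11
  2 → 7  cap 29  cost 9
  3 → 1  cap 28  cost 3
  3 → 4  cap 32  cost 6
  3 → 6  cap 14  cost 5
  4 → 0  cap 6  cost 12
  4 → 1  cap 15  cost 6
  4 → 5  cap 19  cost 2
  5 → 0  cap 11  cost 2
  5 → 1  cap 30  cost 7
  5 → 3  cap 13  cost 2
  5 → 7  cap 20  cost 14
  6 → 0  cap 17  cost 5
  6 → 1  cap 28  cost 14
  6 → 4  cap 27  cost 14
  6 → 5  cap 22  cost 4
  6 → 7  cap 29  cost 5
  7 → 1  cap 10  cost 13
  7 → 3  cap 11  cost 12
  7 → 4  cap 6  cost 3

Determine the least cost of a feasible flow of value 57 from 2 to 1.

shortest-cost path #1: 2→3→1 push 19 @ unit cost 13 (adds 247)
shortest-cost path #2: 2→0→1 push 6 @ unit cost 16 (adds 96)
shortest-cost path #3: 2→5→3→1 push 2 @ unit cost 16 (adds 32)
shortest-cost path #4: 2→7→4→1 push 6 @ unit cost 18 (adds 108)
shortest-cost path #5: 2→0→3→1 push 7 @ unit cost 19 (adds 133)
shortest-cost path #6: 2→7→1 push 10 @ unit cost 22 (adds 220)
shortest-cost path #7: 2→7→3→5→1 push 2 @ unit cost 26 (adds 52)
shortest-cost path #8: 2→7→3→4→1 push 5 @ unit cost 33 (adds 165)
total cost = 1053

Minimum cost for 57 units: 1053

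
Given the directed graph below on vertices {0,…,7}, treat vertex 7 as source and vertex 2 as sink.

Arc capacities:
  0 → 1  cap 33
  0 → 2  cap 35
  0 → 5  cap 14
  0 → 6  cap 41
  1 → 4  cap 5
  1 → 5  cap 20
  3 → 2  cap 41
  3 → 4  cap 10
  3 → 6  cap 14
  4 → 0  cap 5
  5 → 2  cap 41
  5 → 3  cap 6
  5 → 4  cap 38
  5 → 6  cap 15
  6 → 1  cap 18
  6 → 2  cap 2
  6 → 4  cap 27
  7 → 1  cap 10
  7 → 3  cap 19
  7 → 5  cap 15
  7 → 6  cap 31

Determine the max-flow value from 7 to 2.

Maximum flow value: 61

augment #1: 7→3→2 bottleneck 19, total now 19
augment #2: 7→5→2 bottleneck 15, total now 34
augment #3: 7→6→2 bottleneck 2, total now 36
augment #4: 7→1→5→2 bottleneck 10, total now 46
augment #5: 7→6→1→5→2 bottleneck 10, total now 56
augment #6: 7→6→4→0→2 bottleneck 5, total now 61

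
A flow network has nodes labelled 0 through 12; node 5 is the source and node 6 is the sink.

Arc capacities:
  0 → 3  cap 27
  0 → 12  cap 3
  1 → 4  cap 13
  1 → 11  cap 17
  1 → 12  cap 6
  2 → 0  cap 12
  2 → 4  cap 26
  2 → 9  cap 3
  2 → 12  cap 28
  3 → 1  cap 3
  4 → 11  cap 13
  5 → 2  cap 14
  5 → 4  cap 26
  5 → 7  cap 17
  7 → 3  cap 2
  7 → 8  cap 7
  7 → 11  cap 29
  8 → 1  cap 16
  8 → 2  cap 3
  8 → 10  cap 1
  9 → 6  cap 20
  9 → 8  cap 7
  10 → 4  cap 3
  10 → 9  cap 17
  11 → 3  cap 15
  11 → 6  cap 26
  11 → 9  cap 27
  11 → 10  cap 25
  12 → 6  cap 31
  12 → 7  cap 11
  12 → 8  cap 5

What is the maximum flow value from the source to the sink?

augment #1: 5→2→9→6 bottleneck 3, total now 3
augment #2: 5→2→12→6 bottleneck 11, total now 14
augment #3: 5→4→11→6 bottleneck 13, total now 27
augment #4: 5→7→11→6 bottleneck 13, total now 40
augment #5: 5→7→11→9→6 bottleneck 4, total now 44

Maximum flow value: 44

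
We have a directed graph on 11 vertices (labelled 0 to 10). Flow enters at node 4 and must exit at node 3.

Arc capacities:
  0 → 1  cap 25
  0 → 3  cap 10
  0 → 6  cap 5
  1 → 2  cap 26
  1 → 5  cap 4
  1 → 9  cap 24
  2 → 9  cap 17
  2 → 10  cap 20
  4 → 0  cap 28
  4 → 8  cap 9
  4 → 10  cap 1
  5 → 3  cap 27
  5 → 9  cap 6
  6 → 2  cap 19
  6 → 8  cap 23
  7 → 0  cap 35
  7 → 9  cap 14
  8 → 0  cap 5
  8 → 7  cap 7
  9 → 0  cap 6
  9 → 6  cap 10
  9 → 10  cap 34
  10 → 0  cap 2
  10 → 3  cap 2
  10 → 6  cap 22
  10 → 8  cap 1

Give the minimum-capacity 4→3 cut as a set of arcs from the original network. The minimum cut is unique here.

Min-cut arcs: {(0,3), (1,5), (10,3)} (total capacity 16)

augment #1: 4→0→3 push 10
augment #2: 4→10→3 push 1
augment #3: 4→0→1→5→3 push 4
augment #4: 4→0→1→2→10→3 push 1
max flow = 16; residual-reachable set from 4 gives S-side
cut edges (S→T): {(0,3), (1,5), (10,3)} total cap 16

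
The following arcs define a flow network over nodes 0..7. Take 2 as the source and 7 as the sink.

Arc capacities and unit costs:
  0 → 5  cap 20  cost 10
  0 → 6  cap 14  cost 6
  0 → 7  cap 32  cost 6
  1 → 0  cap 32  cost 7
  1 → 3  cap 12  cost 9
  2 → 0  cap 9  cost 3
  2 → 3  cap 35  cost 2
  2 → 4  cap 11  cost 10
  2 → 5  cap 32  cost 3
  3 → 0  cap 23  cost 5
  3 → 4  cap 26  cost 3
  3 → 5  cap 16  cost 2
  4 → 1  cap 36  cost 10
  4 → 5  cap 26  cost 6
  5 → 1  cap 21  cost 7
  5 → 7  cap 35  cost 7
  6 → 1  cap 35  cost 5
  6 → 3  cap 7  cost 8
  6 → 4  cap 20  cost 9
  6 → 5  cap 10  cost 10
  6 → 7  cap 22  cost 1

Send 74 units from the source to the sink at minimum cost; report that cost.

Minimum cost for 74 units: 908

shortest-cost path #1: 2→0→7 push 9 @ unit cost 9 (adds 81)
shortest-cost path #2: 2→5→7 push 32 @ unit cost 10 (adds 320)
shortest-cost path #3: 2→3→5→7 push 3 @ unit cost 11 (adds 33)
shortest-cost path #4: 2→3→0→7 push 23 @ unit cost 13 (adds 299)
shortest-cost path #5: 2→3→5→1→0→6→7 push 7 @ unit cost 25 (adds 175)
total cost = 908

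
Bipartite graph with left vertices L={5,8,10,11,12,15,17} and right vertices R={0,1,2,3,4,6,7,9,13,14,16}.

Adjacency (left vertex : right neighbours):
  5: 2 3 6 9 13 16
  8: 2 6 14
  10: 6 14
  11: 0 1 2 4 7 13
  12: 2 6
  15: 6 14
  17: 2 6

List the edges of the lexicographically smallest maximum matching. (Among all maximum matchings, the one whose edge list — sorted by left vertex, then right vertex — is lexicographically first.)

Lex-smallest maximum matching: {(5,3), (8,2), (10,6), (11,0), (15,14)}

|M| = 5 (so the lex-smallest maximum matching has 5 edges)
process left vertices in ascending order; for each, take the smallest-labelled available neighbour that still permits 5 edges overall, or leave it unmatched if none does
lex-smallest matching: {5-3, 8-2, 10-6, 11-0, 15-14}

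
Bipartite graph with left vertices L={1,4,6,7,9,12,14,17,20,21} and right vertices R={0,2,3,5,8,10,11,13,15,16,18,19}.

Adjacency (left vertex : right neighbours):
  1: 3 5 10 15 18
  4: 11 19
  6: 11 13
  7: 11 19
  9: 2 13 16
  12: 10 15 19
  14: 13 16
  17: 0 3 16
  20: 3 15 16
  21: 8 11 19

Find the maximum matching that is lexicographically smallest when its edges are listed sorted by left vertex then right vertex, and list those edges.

|M| = 10 (so the lex-smallest maximum matching has 10 edges)
process left vertices in ascending order; for each, take the smallest-labelled available neighbour that still permits 10 edges overall, or leave it unmatched if none does
lex-smallest matching: {1-3, 4-11, 6-13, 7-19, 9-2, 12-10, 14-16, 17-0, 20-15, 21-8}

Lex-smallest maximum matching: {(1,3), (4,11), (6,13), (7,19), (9,2), (12,10), (14,16), (17,0), (20,15), (21,8)}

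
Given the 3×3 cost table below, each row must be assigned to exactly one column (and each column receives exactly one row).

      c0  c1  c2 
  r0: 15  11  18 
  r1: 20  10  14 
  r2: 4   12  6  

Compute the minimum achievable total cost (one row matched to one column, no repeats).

Minimum assignment cost: 29

optimal assignment: row0→col1 (cost 11), row1→col2 (cost 14), row2→col0 (cost 4)
total = 11 + 14 + 4 = 29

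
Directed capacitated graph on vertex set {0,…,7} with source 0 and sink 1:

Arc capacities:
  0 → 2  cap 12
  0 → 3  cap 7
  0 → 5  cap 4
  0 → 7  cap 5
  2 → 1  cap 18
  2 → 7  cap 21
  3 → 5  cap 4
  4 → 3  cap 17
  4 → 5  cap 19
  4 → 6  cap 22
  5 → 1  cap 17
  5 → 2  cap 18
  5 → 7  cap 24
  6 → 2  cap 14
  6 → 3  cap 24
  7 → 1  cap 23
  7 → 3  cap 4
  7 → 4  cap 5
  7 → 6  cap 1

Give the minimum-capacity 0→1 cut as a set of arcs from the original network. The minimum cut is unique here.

augment #1: 0→2→1 push 12
augment #2: 0→5→1 push 4
augment #3: 0→7→1 push 5
augment #4: 0→3→5→1 push 4
max flow = 25; residual-reachable set from 0 gives S-side
cut edges (S→T): {(0,2), (0,5), (0,7), (3,5)} total cap 25

Min-cut arcs: {(0,2), (0,5), (0,7), (3,5)} (total capacity 25)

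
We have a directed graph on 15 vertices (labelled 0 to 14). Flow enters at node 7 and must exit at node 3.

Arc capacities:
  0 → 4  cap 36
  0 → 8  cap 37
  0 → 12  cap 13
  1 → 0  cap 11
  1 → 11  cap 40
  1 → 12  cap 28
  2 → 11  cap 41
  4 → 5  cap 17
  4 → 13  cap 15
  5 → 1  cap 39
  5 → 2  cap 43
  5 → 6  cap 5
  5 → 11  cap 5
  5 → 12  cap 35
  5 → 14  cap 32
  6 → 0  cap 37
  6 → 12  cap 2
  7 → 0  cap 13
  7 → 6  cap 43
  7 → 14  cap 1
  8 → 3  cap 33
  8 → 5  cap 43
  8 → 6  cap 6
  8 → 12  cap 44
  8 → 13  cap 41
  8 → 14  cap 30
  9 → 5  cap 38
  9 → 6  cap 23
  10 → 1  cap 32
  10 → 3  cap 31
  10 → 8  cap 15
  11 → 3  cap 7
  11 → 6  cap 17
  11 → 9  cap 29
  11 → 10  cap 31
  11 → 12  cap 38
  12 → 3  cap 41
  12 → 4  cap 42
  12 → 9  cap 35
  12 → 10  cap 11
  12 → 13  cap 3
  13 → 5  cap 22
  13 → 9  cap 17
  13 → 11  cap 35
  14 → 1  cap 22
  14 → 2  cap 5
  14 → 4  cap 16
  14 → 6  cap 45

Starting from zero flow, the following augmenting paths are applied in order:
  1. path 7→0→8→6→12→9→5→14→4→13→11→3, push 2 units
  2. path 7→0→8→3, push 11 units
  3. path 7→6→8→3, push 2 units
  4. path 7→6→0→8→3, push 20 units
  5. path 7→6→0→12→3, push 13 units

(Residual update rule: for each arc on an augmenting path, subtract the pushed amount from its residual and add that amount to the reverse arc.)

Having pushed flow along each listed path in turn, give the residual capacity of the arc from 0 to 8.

after path 1 (7→0→8→6→12→9→5→14→4→13→11→3, push 2): res(0,8)=35
after path 2 (7→0→8→3, push 11): res(0,8)=24
after path 3 (7→6→8→3, push 2): res(0,8)=24
after path 4 (7→6→0→8→3, push 20): res(0,8)=4
after path 5 (7→6→0→12→3, push 13): res(0,8)=4

Residual capacity of (0,8): 4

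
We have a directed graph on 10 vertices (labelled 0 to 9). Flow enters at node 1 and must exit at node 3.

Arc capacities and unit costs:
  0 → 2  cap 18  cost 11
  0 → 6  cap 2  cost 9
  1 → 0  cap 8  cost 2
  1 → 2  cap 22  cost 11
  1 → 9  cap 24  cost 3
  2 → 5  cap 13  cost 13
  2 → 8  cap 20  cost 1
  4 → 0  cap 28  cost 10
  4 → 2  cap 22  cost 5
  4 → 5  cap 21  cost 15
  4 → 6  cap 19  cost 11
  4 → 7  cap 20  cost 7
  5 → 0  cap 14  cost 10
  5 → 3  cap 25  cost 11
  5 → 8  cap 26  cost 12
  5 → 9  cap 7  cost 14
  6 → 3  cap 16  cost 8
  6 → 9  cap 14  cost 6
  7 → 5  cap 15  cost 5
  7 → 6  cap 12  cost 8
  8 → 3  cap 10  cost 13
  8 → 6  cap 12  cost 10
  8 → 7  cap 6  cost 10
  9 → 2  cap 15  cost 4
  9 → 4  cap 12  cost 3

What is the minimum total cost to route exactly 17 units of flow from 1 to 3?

shortest-cost path #1: 1→0→6→3 push 2 @ unit cost 19 (adds 38)
shortest-cost path #2: 1→9→2→8→3 push 10 @ unit cost 21 (adds 210)
shortest-cost path #3: 1→9→4→6→3 push 5 @ unit cost 25 (adds 125)
total cost = 373

Minimum cost for 17 units: 373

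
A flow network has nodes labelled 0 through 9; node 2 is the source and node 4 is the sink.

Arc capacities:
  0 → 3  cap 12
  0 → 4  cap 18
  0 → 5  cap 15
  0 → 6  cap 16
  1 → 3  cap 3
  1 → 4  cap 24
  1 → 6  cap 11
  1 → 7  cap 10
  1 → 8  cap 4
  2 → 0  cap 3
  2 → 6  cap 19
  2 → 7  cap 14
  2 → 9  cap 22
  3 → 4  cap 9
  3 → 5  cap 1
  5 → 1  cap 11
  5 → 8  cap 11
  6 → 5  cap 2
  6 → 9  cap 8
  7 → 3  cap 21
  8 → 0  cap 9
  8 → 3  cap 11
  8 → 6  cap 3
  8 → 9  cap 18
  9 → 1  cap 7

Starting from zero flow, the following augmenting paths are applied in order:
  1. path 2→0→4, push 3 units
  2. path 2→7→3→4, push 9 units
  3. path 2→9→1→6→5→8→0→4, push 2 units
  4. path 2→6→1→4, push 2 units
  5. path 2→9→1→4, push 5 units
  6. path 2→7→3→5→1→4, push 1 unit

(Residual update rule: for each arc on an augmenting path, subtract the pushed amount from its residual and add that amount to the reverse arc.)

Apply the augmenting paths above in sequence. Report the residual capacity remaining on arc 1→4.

after path 1 (2→0→4, push 3): res(1,4)=24
after path 2 (2→7→3→4, push 9): res(1,4)=24
after path 3 (2→9→1→6→5→8→0→4, push 2): res(1,4)=24
after path 4 (2→6→1→4, push 2): res(1,4)=22
after path 5 (2→9→1→4, push 5): res(1,4)=17
after path 6 (2→7→3→5→1→4, push 1): res(1,4)=16

Residual capacity of (1,4): 16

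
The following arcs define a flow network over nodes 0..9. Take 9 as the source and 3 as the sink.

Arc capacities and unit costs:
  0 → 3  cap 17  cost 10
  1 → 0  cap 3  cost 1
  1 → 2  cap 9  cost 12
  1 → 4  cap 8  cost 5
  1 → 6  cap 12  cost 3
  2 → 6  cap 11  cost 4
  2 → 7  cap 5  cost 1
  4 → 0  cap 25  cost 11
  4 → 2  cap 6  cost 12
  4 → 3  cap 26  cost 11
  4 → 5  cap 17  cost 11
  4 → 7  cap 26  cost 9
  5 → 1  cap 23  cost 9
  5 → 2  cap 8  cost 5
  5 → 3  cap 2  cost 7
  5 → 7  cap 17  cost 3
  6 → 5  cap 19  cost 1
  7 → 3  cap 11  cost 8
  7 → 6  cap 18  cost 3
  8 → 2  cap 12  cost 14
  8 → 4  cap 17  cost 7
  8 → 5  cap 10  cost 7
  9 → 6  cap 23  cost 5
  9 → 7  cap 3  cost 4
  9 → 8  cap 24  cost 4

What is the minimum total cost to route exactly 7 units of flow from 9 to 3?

shortest-cost path #1: 9→7→3 push 3 @ unit cost 12 (adds 36)
shortest-cost path #2: 9→6→5→3 push 2 @ unit cost 13 (adds 26)
shortest-cost path #3: 9→6→5→7→3 push 2 @ unit cost 17 (adds 34)
total cost = 96

Minimum cost for 7 units: 96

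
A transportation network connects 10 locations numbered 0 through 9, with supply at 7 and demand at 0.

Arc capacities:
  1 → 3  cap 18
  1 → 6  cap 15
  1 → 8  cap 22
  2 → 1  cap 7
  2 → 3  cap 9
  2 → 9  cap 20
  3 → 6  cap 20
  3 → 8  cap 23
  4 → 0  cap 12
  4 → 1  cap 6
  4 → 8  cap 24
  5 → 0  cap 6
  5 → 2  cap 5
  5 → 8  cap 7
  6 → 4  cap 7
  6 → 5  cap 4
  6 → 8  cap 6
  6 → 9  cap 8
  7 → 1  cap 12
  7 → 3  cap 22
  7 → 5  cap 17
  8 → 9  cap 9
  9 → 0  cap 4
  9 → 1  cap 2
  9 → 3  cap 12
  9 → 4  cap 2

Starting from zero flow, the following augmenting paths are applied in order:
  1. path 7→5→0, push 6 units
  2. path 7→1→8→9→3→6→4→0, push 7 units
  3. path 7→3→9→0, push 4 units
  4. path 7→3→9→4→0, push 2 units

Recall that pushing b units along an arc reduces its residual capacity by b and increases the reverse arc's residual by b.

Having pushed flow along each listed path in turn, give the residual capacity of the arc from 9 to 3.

after path 1 (7→5→0, push 6): res(9,3)=12
after path 2 (7→1→8→9→3→6→4→0, push 7): res(9,3)=5
after path 3 (7→3→9→0, push 4): res(9,3)=9
after path 4 (7→3→9→4→0, push 2): res(9,3)=11

Residual capacity of (9,3): 11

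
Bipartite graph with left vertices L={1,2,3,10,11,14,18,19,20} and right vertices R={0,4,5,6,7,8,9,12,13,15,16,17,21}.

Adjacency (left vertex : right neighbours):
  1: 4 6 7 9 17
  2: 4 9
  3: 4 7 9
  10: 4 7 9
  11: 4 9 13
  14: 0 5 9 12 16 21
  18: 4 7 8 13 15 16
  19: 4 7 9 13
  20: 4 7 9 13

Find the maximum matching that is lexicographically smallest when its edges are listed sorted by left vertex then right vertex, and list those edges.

|M| = 7 (so the lex-smallest maximum matching has 7 edges)
process left vertices in ascending order; for each, take the smallest-labelled available neighbour that still permits 7 edges overall, or leave it unmatched if none does
lex-smallest matching: {1-6, 2-4, 3-7, 10-9, 11-13, 14-0, 18-8}

Lex-smallest maximum matching: {(1,6), (2,4), (3,7), (10,9), (11,13), (14,0), (18,8)}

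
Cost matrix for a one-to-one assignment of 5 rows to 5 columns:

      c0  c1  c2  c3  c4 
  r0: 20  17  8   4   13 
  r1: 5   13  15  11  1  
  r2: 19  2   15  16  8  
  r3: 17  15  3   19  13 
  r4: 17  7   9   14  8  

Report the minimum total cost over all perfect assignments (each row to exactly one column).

Minimum assignment cost: 22

optimal assignment: row0→col3 (cost 4), row1→col0 (cost 5), row2→col1 (cost 2), row3→col2 (cost 3), row4→col4 (cost 8)
total = 4 + 5 + 2 + 3 + 8 = 22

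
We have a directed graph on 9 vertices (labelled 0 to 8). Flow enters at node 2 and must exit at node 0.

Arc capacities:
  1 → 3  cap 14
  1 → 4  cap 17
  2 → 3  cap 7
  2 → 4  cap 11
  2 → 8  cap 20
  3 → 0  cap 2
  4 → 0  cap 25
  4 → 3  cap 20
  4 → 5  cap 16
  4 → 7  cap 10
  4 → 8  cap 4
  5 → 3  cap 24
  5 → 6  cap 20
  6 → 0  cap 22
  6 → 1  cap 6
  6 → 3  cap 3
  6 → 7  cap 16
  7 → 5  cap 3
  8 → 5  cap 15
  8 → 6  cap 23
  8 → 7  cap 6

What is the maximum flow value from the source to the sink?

augment #1: 2→3→0 bottleneck 2, total now 2
augment #2: 2→4→0 bottleneck 11, total now 13
augment #3: 2→8→6→0 bottleneck 20, total now 33

Maximum flow value: 33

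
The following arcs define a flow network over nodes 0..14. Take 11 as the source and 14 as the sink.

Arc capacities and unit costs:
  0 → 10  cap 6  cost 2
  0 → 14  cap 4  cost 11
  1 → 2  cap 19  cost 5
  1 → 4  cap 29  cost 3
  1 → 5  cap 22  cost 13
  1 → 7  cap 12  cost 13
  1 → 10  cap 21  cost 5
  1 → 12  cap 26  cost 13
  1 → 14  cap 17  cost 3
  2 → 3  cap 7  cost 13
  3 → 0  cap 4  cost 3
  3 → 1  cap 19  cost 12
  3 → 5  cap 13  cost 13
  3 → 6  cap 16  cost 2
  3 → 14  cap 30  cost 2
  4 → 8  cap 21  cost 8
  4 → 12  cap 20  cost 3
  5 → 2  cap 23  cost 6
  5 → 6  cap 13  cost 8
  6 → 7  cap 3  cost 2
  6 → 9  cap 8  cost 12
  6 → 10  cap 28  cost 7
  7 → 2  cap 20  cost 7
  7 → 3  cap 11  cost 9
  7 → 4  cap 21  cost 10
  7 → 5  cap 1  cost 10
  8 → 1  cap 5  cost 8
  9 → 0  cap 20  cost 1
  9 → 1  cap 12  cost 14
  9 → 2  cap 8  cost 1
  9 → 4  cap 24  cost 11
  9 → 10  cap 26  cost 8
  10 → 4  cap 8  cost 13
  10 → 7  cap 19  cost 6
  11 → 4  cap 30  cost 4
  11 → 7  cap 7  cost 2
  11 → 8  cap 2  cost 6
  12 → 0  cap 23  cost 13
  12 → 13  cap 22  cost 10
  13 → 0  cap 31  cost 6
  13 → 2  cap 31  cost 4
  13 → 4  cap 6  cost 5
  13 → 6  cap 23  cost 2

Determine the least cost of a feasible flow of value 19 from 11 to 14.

Minimum cost for 19 units: 414

shortest-cost path #1: 11→7→3→14 push 7 @ unit cost 13 (adds 91)
shortest-cost path #2: 11→8→1→14 push 2 @ unit cost 17 (adds 34)
shortest-cost path #3: 11→4→8→1→14 push 3 @ unit cost 23 (adds 69)
shortest-cost path #4: 11→4→12→0→14 push 4 @ unit cost 31 (adds 124)
shortest-cost path #5: 11→4→12→13→6→7→3→14 push 3 @ unit cost 32 (adds 96)
total cost = 414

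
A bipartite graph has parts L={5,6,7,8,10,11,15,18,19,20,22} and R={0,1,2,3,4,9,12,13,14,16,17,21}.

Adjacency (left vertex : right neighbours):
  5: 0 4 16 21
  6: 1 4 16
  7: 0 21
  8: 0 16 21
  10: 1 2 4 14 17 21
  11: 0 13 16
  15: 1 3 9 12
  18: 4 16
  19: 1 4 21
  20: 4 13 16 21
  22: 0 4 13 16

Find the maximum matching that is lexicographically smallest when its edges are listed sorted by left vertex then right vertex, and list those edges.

Lex-smallest maximum matching: {(5,0), (6,1), (7,21), (8,16), (10,2), (11,13), (15,3), (18,4)}

|M| = 8 (so the lex-smallest maximum matching has 8 edges)
process left vertices in ascending order; for each, take the smallest-labelled available neighbour that still permits 8 edges overall, or leave it unmatched if none does
lex-smallest matching: {5-0, 6-1, 7-21, 8-16, 10-2, 11-13, 15-3, 18-4}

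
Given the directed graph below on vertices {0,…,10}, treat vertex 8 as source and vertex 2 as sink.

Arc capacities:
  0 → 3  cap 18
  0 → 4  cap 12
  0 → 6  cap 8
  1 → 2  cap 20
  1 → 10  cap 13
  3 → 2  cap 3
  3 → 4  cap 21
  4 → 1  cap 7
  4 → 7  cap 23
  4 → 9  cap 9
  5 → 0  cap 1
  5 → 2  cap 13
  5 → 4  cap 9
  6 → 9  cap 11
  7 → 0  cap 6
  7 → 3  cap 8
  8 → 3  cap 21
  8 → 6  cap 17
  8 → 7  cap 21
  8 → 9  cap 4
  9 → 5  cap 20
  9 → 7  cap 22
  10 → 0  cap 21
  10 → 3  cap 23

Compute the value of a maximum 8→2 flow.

Maximum flow value: 23

augment #1: 8→3→2 bottleneck 3, total now 3
augment #2: 8→9→5→2 bottleneck 4, total now 7
augment #3: 8→3→4→1→2 bottleneck 7, total now 14
augment #4: 8→6→9→5→2 bottleneck 9, total now 23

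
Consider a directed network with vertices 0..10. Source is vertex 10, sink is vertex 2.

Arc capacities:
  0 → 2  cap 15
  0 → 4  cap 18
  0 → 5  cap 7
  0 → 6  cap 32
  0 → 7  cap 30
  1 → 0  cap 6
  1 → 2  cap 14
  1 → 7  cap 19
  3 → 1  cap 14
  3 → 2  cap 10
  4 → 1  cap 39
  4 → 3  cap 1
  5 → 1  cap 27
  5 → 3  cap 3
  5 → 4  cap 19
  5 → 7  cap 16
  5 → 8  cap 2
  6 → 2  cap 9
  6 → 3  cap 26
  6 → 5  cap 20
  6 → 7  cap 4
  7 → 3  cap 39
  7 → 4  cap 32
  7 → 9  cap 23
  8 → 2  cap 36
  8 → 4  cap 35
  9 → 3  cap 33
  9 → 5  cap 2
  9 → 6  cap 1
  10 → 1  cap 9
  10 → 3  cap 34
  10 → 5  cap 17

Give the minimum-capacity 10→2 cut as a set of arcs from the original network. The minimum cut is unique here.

augment #1: 10→1→2 push 9
augment #2: 10→3→2 push 10
augment #3: 10→3→1→2 push 5
augment #4: 10→5→8→2 push 2
augment #5: 10→3→1→0→2 push 6
augment #6: 10→5→7→9→6→2 push 1
max flow = 33; residual-reachable set from 10 gives S-side
cut edges (S→T): {(1,0), (1,2), (3,2), (5,8), (9,6)} total cap 33

Min-cut arcs: {(1,0), (1,2), (3,2), (5,8), (9,6)} (total capacity 33)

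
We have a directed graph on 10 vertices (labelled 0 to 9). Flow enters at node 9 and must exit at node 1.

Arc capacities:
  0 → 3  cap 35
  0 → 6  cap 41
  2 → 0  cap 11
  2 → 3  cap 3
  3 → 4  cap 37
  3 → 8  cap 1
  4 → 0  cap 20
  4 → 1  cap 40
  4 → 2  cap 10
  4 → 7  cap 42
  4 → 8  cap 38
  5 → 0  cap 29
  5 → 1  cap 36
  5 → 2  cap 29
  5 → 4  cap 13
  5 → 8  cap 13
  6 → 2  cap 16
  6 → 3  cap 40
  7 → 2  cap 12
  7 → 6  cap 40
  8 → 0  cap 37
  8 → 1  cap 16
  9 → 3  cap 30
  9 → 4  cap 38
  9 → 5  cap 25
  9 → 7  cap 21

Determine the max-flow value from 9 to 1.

augment #1: 9→4→1 bottleneck 38, total now 38
augment #2: 9→5→1 bottleneck 25, total now 63
augment #3: 9→3→4→1 bottleneck 2, total now 65
augment #4: 9→3→8→1 bottleneck 1, total now 66
augment #5: 9→3→4→8→1 bottleneck 15, total now 81

Maximum flow value: 81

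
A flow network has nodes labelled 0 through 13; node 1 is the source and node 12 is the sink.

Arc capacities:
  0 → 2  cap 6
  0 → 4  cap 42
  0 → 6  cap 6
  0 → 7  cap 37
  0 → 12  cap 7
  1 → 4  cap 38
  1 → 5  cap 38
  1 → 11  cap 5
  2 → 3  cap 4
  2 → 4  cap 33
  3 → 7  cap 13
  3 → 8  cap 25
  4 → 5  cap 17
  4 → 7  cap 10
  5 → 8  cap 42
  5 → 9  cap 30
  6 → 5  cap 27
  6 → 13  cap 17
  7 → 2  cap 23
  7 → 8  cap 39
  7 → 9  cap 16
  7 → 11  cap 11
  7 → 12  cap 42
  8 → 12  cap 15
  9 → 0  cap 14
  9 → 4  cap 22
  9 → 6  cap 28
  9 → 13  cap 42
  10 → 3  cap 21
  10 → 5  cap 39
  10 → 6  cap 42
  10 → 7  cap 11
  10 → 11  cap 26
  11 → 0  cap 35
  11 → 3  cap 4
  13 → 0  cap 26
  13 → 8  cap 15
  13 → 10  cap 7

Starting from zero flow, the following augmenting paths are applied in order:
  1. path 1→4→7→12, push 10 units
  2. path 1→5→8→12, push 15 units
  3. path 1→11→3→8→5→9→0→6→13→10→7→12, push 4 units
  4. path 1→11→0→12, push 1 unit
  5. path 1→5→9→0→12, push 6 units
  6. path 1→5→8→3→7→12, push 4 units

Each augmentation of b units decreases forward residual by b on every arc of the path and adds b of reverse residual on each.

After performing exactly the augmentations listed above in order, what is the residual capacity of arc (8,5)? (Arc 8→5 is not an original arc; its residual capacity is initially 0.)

after path 1 (1→4→7→12, push 10): res(8,5)=0
after path 2 (1→5→8→12, push 15): res(8,5)=15
after path 3 (1→11→3→8→5→9→0→6→13→10→7→12, push 4): res(8,5)=11
after path 4 (1→11→0→12, push 1): res(8,5)=11
after path 5 (1→5→9→0→12, push 6): res(8,5)=11
after path 6 (1→5→8→3→7→12, push 4): res(8,5)=15

Residual capacity of (8,5): 15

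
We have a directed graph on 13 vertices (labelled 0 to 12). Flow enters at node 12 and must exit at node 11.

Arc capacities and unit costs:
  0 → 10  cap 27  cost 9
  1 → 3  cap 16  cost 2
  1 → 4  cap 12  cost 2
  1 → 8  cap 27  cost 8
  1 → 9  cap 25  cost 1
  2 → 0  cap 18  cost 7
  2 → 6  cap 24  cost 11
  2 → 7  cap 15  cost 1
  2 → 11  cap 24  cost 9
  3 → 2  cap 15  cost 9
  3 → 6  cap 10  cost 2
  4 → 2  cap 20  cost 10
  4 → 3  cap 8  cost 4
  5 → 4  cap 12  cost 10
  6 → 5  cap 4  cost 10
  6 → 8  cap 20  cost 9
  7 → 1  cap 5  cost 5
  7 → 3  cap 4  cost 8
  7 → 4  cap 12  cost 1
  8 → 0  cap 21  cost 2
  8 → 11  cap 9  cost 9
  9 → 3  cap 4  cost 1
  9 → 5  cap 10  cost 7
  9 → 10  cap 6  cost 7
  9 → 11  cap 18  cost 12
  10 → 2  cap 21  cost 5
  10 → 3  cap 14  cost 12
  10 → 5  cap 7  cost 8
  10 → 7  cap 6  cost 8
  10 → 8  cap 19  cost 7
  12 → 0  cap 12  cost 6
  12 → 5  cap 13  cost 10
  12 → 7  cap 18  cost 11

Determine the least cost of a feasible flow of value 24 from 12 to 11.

Minimum cost for 24 units: 710

shortest-cost path #1: 12→0→10→2→11 push 12 @ unit cost 29 (adds 348)
shortest-cost path #2: 12→7→1→9→11 push 5 @ unit cost 29 (adds 145)
shortest-cost path #3: 12→7→4→2→11 push 7 @ unit cost 31 (adds 217)
total cost = 710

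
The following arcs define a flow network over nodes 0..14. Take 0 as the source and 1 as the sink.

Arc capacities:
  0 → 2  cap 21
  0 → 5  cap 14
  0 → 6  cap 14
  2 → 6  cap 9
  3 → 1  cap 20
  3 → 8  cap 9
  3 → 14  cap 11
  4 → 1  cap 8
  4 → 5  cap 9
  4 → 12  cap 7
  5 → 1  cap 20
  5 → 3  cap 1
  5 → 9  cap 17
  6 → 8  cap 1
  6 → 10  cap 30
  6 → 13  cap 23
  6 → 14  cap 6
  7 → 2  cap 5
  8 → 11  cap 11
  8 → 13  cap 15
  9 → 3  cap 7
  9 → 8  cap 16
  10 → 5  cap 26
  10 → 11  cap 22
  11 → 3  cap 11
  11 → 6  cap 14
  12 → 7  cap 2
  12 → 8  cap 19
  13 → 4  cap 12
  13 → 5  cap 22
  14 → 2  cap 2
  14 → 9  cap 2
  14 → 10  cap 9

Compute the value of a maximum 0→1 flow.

augment #1: 0→5→1 bottleneck 14, total now 14
augment #2: 0→6→10→5→1 bottleneck 6, total now 20
augment #3: 0→6→13→4→1 bottleneck 8, total now 28
augment #4: 0→2→6→8→11→3→1 bottleneck 1, total now 29
augment #5: 0→2→6→10→5→3→1 bottleneck 1, total now 30
augment #6: 0→2→6→10→11→3→1 bottleneck 7, total now 37

Maximum flow value: 37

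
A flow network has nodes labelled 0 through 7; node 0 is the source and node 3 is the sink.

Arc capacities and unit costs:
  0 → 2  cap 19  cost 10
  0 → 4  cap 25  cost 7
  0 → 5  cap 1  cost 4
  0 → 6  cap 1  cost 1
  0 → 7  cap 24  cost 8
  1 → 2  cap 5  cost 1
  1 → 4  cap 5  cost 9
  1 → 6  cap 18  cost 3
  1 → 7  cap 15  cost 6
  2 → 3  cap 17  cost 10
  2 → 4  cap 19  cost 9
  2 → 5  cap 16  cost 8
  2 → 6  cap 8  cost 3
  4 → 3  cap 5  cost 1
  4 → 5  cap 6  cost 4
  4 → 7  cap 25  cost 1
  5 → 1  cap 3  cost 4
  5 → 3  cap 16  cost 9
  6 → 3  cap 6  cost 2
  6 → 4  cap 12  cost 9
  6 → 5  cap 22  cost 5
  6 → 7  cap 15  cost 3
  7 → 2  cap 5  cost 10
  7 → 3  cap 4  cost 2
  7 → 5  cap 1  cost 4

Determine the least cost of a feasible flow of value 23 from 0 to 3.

shortest-cost path #1: 0→6→3 push 1 @ unit cost 3 (adds 3)
shortest-cost path #2: 0→4→3 push 5 @ unit cost 8 (adds 40)
shortest-cost path #3: 0→7→3 push 4 @ unit cost 10 (adds 40)
shortest-cost path #4: 0→5→3 push 1 @ unit cost 13 (adds 13)
shortest-cost path #5: 0→2→6→3 push 5 @ unit cost 15 (adds 75)
shortest-cost path #6: 0→2→3 push 7 @ unit cost 20 (adds 140)
total cost = 311

Minimum cost for 23 units: 311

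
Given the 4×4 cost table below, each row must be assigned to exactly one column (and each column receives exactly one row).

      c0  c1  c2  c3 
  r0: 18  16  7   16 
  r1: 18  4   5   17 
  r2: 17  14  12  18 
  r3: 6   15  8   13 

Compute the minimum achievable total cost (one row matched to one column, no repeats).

Minimum assignment cost: 35

optimal assignment: row0→col2 (cost 7), row1→col1 (cost 4), row2→col3 (cost 18), row3→col0 (cost 6)
total = 7 + 4 + 18 + 6 = 35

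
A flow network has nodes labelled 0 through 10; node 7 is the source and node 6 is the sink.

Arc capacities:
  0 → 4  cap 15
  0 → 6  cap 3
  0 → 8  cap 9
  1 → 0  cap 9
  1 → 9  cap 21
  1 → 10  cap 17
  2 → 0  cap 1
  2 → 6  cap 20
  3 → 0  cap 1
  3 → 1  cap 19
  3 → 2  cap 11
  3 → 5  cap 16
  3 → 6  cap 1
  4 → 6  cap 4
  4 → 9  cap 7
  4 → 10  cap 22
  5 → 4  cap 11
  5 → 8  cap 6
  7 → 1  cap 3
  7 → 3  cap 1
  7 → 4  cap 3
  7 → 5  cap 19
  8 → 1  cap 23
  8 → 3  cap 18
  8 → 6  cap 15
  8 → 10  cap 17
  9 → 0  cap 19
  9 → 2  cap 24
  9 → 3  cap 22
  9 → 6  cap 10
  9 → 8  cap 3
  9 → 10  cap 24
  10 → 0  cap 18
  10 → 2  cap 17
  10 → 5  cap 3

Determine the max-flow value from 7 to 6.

augment #1: 7→3→6 bottleneck 1, total now 1
augment #2: 7→4→6 bottleneck 3, total now 4
augment #3: 7→1→0→6 bottleneck 3, total now 7
augment #4: 7→5→4→6 bottleneck 1, total now 8
augment #5: 7→5→8→6 bottleneck 6, total now 14
augment #6: 7→5→4→9→6 bottleneck 7, total now 21
augment #7: 7→5→4→10→2→6 bottleneck 3, total now 24

Maximum flow value: 24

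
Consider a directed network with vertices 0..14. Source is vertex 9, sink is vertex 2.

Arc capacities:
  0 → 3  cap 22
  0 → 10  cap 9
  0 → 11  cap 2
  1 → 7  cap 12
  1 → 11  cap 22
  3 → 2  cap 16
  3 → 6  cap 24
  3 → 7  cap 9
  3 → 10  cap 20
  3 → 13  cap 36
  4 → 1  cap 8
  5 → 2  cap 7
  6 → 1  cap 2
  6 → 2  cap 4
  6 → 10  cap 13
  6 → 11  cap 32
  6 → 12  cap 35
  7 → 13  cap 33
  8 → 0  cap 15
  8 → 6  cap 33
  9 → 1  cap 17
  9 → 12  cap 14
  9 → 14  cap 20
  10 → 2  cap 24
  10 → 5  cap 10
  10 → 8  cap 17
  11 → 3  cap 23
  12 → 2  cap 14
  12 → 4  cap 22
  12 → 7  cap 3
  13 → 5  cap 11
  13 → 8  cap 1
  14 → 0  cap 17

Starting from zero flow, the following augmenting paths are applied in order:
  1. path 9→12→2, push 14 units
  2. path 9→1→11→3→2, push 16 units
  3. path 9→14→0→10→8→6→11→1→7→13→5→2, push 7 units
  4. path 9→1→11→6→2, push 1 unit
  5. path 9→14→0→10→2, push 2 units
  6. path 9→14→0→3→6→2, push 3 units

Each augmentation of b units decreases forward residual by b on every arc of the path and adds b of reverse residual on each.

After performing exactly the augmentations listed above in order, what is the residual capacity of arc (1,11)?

after path 1 (9→12→2, push 14): res(1,11)=22
after path 2 (9→1→11→3→2, push 16): res(1,11)=6
after path 3 (9→14→0→10→8→6→11→1→7→13→5→2, push 7): res(1,11)=13
after path 4 (9→1→11→6→2, push 1): res(1,11)=12
after path 5 (9→14→0→10→2, push 2): res(1,11)=12
after path 6 (9→14→0→3→6→2, push 3): res(1,11)=12

Residual capacity of (1,11): 12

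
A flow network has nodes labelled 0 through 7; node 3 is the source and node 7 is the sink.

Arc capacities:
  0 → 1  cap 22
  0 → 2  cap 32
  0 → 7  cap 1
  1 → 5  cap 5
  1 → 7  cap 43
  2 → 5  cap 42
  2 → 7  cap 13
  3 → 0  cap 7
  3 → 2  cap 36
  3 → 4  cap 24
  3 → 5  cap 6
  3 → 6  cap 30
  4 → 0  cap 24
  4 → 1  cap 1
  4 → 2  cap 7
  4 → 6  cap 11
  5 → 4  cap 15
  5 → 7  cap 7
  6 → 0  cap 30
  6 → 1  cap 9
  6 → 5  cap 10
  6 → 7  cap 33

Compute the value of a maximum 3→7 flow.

augment #1: 3→0→7 bottleneck 1, total now 1
augment #2: 3→2→7 bottleneck 13, total now 14
augment #3: 3→5→7 bottleneck 6, total now 20
augment #4: 3→6→7 bottleneck 30, total now 50
augment #5: 3→0→1→7 bottleneck 6, total now 56
augment #6: 3→2→5→7 bottleneck 1, total now 57
augment #7: 3→4→1→7 bottleneck 1, total now 58
augment #8: 3→4→6→7 bottleneck 3, total now 61
augment #9: 3→4→0→1→7 bottleneck 16, total now 77
augment #10: 3→4→6→1→7 bottleneck 4, total now 81
augment #11: 3→2→5→4→6→1→7 bottleneck 4, total now 85

Maximum flow value: 85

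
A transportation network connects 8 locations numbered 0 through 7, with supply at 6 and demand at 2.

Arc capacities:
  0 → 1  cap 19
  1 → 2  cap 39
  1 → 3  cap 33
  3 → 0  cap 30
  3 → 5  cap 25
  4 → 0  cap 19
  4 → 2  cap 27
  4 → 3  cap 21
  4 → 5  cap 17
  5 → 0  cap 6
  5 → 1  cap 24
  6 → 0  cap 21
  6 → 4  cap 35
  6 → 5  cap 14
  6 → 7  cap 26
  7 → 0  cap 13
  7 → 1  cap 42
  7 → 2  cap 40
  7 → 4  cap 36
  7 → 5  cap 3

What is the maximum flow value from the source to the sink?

augment #1: 6→4→2 bottleneck 27, total now 27
augment #2: 6→7→2 bottleneck 26, total now 53
augment #3: 6→0→1→2 bottleneck 19, total now 72
augment #4: 6→5→1→2 bottleneck 14, total now 86
augment #5: 6→4→5→1→2 bottleneck 6, total now 92

Maximum flow value: 92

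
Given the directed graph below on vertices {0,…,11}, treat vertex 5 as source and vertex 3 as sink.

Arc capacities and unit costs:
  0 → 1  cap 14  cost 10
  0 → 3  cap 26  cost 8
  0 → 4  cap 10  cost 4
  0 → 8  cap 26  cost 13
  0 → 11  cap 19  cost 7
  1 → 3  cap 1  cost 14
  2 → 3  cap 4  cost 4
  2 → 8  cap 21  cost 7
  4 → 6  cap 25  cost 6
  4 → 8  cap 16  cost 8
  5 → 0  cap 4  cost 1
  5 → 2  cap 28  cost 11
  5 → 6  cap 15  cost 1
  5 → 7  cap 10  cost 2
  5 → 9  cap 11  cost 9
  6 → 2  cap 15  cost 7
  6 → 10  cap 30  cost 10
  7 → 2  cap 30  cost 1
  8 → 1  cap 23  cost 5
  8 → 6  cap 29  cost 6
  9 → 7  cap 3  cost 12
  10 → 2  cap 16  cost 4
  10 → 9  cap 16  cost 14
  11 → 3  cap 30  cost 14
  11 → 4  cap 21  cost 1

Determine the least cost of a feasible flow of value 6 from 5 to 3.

Minimum cost for 6 units: 46

shortest-cost path #1: 5→7→2→3 push 4 @ unit cost 7 (adds 28)
shortest-cost path #2: 5→0→3 push 2 @ unit cost 9 (adds 18)
total cost = 46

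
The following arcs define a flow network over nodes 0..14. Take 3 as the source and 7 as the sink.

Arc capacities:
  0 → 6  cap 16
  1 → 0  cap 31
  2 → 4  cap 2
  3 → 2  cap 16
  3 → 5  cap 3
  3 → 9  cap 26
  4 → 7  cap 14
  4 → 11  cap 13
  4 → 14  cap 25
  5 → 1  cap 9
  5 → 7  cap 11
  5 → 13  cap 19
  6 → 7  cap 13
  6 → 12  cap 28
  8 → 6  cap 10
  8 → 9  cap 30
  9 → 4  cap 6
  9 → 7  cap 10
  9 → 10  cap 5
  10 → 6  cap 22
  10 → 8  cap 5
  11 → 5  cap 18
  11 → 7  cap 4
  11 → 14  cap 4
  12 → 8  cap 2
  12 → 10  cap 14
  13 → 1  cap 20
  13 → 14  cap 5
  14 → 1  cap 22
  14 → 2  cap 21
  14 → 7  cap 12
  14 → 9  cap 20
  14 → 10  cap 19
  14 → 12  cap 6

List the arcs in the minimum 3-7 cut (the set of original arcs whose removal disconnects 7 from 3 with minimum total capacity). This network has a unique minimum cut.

Min-cut arcs: {(2,4), (3,5), (9,4), (9,7), (9,10)} (total capacity 26)

augment #1: 3→5→7 push 3
augment #2: 3→9→7 push 10
augment #3: 3→2→4→7 push 2
augment #4: 3→9→4→7 push 6
augment #5: 3→9→10→6→7 push 5
max flow = 26; residual-reachable set from 3 gives S-side
cut edges (S→T): {(2,4), (3,5), (9,4), (9,7), (9,10)} total cap 26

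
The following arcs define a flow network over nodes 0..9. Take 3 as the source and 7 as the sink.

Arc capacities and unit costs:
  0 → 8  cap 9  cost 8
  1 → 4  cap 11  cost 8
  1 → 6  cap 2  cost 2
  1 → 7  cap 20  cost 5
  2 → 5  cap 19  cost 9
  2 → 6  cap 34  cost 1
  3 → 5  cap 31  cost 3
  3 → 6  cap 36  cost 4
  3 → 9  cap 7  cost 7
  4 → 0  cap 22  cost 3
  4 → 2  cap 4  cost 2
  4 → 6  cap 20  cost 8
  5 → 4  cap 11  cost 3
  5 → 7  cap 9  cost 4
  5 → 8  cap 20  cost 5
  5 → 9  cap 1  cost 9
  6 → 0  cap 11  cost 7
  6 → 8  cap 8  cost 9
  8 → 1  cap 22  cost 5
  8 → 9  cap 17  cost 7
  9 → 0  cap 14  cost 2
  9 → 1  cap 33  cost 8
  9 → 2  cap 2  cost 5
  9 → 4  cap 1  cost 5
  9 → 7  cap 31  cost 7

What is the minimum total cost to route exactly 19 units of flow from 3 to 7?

Minimum cost for 19 units: 215

shortest-cost path #1: 3→5→7 push 9 @ unit cost 7 (adds 63)
shortest-cost path #2: 3→9→7 push 7 @ unit cost 14 (adds 98)
shortest-cost path #3: 3→5→8→1→7 push 3 @ unit cost 18 (adds 54)
total cost = 215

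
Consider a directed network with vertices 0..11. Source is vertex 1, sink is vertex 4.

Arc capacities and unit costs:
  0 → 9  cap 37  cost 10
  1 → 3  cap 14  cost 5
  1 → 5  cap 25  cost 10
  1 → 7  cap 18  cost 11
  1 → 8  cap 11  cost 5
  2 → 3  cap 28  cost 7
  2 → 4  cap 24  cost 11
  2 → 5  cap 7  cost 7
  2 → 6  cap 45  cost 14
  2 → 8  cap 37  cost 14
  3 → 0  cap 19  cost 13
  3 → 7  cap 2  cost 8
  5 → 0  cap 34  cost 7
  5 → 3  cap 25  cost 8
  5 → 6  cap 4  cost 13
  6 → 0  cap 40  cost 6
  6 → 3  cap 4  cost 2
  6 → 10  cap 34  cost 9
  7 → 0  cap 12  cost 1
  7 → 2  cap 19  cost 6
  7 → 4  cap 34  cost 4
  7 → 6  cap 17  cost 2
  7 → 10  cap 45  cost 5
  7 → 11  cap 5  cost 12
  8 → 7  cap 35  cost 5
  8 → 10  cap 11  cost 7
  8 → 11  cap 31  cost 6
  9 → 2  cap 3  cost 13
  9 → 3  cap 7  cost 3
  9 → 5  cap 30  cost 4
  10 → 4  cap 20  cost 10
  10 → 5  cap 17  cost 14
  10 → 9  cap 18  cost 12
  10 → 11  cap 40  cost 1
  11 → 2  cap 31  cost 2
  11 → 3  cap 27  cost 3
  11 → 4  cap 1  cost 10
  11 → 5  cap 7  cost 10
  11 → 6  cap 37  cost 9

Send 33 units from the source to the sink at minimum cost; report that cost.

Minimum cost for 33 units: 542

shortest-cost path #1: 1→8→7→4 push 11 @ unit cost 14 (adds 154)
shortest-cost path #2: 1→7→4 push 18 @ unit cost 15 (adds 270)
shortest-cost path #3: 1→3→7→4 push 2 @ unit cost 17 (adds 34)
shortest-cost path #4: 1→5→6→10→4 push 2 @ unit cost 42 (adds 84)
total cost = 542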